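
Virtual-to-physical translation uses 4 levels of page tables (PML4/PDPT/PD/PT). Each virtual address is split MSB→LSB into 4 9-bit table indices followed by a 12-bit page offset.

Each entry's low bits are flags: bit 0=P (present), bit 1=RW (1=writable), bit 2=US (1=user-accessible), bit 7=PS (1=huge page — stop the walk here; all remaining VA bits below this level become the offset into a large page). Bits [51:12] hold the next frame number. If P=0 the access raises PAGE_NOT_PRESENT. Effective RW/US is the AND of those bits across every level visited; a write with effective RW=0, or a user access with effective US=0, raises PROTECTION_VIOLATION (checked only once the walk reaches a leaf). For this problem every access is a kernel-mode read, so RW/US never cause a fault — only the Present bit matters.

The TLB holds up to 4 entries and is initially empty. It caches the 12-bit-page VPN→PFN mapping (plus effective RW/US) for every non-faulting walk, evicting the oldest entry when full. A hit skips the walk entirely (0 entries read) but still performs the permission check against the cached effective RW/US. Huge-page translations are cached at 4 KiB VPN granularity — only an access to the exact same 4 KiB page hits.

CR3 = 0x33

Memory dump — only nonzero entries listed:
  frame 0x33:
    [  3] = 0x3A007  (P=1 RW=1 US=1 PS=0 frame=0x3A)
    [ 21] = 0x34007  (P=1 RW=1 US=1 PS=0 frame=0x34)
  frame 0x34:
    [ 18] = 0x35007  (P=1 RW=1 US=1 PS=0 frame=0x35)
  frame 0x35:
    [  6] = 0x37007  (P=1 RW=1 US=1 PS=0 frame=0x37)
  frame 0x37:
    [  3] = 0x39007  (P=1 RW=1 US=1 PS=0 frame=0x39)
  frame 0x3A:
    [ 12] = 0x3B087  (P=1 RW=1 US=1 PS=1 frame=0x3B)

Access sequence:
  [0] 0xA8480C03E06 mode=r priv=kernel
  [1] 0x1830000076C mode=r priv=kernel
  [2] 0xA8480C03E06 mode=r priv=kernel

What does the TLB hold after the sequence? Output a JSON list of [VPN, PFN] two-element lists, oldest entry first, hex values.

Trace:
#0 VA=0xA8480C03E06 (r,kernel):
  L0 @0x33[21] → 0x34007  P=1,RW=1,US=1,PS=0
  L1 @0x34[18] → 0x35007  P=1,RW=1,US=1,PS=0
  L2 @0x35[6] → 0x37007  P=1,RW=1,US=1,PS=0
  L3 @0x37[3] → 0x39007  P=1,RW=1,US=1,PS=0
  ⇒ phys 0x39E06  [4 reads]
#1 VA=0x1830000076C (r,kernel):
  L0 @0x33[3] → 0x3A007  P=1,RW=1,US=1,PS=0
  L1 @0x3A[12] → 0x3B087  P=1,RW=1,US=1,PS=1
  ⇒ phys 0x3B76C (huge @L1)  [2 reads]
#2 VA=0xA8480C03E06 (r,kernel):
  TLB hit vpn=0xA8480C03 → PA=0x39E06

TLB: [["0xA8480C03", "0x39"], ["0x18300000", "0x3B"]]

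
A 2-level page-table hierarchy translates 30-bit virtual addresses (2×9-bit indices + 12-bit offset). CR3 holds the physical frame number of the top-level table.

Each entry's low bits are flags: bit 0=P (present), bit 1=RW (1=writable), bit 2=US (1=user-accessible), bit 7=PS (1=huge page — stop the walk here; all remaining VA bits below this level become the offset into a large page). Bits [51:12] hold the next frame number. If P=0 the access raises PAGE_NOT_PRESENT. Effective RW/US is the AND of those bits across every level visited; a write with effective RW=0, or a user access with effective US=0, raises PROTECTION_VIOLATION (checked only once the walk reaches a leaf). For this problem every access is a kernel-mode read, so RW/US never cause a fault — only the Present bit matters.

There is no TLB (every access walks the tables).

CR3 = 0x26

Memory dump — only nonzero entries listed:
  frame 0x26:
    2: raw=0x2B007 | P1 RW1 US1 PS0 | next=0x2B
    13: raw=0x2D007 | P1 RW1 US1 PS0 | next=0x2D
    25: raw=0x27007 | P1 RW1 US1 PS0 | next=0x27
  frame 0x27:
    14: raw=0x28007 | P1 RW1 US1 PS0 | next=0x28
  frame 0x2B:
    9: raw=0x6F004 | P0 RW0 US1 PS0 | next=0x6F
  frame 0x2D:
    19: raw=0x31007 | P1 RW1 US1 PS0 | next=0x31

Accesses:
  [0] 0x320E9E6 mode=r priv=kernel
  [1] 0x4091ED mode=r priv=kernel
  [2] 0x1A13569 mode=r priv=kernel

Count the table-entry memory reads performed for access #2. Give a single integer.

Per-access translation:
#0 VA=0x320E9E6 (r,kernel):
  L0: frame=0x26 idx=25 entry=0x27007 [P=1 RW=1 US=1 PS=0]
  L1: frame=0x27 idx=14 entry=0x28007 [P=1 RW=1 US=1 PS=0]
  ✓ 0x289E6  — 2 lookups
#1 VA=0x4091ED (r,kernel):
  L0: frame=0x26 idx=2 entry=0x2B007 [P=1 RW=1 US=1 PS=0]
  L1: frame=0x2B idx=9 entry=0x6F004 [P=0 RW=0 US=1 PS=0]
  ⇒ fault: PAGE_NOT_PRESENT  — 2 lookups
#2 VA=0x1A13569 (r,kernel):
  L0: frame=0x26 idx=13 entry=0x2D007 [P=1 RW=1 US=1 PS=0]
  L1: frame=0x2D idx=19 entry=0x31007 [P=1 RW=1 US=1 PS=0]
  ✓ 0x31569  — 2 lookups

Entries read for #2: 2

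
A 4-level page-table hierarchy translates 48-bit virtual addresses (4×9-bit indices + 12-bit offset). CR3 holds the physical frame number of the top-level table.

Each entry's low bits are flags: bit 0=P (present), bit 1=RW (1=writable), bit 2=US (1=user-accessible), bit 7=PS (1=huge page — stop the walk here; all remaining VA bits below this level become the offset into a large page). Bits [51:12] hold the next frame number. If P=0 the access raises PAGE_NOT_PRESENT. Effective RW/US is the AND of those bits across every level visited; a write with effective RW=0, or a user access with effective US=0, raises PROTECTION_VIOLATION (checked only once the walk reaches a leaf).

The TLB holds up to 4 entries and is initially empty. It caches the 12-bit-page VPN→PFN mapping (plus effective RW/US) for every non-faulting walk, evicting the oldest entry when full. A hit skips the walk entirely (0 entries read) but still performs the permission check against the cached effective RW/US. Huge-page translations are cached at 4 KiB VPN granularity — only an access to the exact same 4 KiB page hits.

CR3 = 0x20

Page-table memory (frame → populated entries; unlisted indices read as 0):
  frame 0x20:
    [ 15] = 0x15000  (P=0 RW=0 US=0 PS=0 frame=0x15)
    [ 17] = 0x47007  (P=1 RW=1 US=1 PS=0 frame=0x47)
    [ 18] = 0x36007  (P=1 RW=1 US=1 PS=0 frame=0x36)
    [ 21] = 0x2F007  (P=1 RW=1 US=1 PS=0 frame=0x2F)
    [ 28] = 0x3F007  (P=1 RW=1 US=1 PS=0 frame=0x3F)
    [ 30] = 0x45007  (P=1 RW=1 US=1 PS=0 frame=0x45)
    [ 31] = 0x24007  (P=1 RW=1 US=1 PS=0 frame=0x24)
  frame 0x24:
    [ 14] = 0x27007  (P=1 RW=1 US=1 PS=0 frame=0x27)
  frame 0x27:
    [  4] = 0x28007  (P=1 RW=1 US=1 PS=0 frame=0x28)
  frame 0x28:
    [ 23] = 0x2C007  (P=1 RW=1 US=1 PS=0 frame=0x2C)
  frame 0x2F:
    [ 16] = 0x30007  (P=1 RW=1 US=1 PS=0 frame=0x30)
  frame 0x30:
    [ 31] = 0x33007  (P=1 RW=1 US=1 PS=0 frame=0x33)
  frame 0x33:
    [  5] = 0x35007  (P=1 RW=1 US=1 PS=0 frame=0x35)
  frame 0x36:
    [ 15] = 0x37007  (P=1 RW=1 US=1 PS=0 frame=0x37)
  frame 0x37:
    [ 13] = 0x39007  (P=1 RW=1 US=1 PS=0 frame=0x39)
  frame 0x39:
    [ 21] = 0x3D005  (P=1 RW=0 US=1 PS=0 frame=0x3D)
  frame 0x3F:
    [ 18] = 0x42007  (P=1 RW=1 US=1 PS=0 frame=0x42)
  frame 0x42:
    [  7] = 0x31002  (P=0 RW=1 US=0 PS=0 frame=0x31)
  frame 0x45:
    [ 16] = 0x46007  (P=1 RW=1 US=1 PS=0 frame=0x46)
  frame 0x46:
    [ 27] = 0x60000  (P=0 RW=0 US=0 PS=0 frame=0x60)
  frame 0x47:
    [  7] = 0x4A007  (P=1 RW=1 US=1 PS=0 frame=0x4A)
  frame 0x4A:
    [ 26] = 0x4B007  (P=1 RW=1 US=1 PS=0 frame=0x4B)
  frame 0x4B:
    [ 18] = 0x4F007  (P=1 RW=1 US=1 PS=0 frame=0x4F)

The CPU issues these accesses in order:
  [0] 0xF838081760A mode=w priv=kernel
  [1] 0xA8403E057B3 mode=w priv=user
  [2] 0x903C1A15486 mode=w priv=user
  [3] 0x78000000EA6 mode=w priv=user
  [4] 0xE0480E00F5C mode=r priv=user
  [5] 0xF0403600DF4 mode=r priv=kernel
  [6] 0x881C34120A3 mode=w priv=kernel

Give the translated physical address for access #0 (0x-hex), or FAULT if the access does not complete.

Per-access translation:
#0 VA=0xF838081760A (w,kernel):
  L0: frame=0x20 idx=31 entry=0x24007 [P=1 RW=1 US=1 PS=0]
  L1: frame=0x24 idx=14 entry=0x27007 [P=1 RW=1 US=1 PS=0]
  L2: frame=0x27 idx=4 entry=0x28007 [P=1 RW=1 US=1 PS=0]
  L3: frame=0x28 idx=23 entry=0x2C007 [P=1 RW=1 US=1 PS=0]
  ✓ 0x2C60A  — 4 lookups
#1 VA=0xA8403E057B3 (w,user):
  L0: frame=0x20 idx=21 entry=0x2F007 [P=1 RW=1 US=1 PS=0]
  L1: frame=0x2F idx=16 entry=0x30007 [P=1 RW=1 US=1 PS=0]
  L2: frame=0x30 idx=31 entry=0x33007 [P=1 RW=1 US=1 PS=0]
  L3: frame=0x33 idx=5 entry=0x35007 [P=1 RW=1 US=1 PS=0]
  ✓ 0x357B3  — 4 lookups
#2 VA=0x903C1A15486 (w,user):
  L0: frame=0x20 idx=18 entry=0x36007 [P=1 RW=1 US=1 PS=0]
  L1: frame=0x36 idx=15 entry=0x37007 [P=1 RW=1 US=1 PS=0]
  L2: frame=0x37 idx=13 entry=0x39007 [P=1 RW=1 US=1 PS=0]
  L3: frame=0x39 idx=21 entry=0x3D005 [P=1 RW=0 US=1 PS=0]
  ⇒ fault: PROTECTION_VIOLATION  — 4 lookups
#3 VA=0x78000000EA6 (w,user):
  L0: frame=0x20 idx=15 entry=0x15000 [P=0 RW=0 US=0 PS=0]
  ⇒ fault: PAGE_NOT_PRESENT  — 1 lookups
#4 VA=0xE0480E00F5C (r,user):
  L0: frame=0x20 idx=28 entry=0x3F007 [P=1 RW=1 US=1 PS=0]
  L1: frame=0x3F idx=18 entry=0x42007 [P=1 RW=1 US=1 PS=0]
  L2: frame=0x42 idx=7 entry=0x31002 [P=0 RW=1 US=0 PS=0]
  ⇒ fault: PAGE_NOT_PRESENT  — 3 lookups
#5 VA=0xF0403600DF4 (r,kernel):
  L0: frame=0x20 idx=30 entry=0x45007 [P=1 RW=1 US=1 PS=0]
  L1: frame=0x45 idx=16 entry=0x46007 [P=1 RW=1 US=1 PS=0]
  L2: frame=0x46 idx=27 entry=0x60000 [P=0 RW=0 US=0 PS=0]
  ⇒ fault: PAGE_NOT_PRESENT  — 3 lookups
#6 VA=0x881C34120A3 (w,kernel):
  L0: frame=0x20 idx=17 entry=0x47007 [P=1 RW=1 US=1 PS=0]
  L1: frame=0x47 idx=7 entry=0x4A007 [P=1 RW=1 US=1 PS=0]
  L2: frame=0x4A idx=26 entry=0x4B007 [P=1 RW=1 US=1 PS=0]
  L3: frame=0x4B idx=18 entry=0x4F007 [P=1 RW=1 US=1 PS=0]
  ✓ 0x4F0A3  — 4 lookups

Access #0 PA: 0x2C60A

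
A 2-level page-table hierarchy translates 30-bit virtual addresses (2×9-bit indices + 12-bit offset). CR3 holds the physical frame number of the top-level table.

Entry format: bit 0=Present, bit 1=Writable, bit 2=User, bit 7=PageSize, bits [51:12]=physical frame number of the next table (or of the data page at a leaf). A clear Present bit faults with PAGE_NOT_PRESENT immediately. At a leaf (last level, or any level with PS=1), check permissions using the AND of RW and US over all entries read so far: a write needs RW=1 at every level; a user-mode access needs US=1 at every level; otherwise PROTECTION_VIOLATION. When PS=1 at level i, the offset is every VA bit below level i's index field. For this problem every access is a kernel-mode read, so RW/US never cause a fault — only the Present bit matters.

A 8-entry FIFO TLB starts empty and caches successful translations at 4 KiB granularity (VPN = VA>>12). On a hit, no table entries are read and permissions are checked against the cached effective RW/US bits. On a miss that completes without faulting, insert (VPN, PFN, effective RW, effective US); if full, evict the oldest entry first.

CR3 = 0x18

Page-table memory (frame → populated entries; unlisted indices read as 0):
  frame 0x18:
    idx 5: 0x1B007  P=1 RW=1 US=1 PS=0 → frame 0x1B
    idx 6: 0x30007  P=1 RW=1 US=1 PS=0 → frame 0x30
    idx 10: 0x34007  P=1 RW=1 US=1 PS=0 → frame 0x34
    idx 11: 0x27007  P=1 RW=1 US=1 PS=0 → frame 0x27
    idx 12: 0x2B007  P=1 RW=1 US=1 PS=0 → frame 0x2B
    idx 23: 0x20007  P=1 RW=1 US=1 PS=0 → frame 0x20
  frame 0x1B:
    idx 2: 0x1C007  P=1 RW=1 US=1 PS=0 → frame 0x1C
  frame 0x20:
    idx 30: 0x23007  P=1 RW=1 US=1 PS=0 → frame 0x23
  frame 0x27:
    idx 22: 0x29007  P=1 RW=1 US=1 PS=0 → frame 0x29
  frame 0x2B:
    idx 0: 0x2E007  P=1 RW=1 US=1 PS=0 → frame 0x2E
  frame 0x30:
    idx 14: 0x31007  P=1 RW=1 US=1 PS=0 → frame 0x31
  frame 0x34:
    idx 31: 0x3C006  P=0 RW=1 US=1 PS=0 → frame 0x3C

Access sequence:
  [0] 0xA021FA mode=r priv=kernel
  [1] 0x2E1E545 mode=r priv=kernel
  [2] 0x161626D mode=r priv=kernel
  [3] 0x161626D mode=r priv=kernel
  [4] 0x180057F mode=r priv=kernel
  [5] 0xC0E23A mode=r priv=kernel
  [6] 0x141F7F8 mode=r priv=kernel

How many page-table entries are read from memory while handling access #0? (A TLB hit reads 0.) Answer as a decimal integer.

Per-access translation:
#0 VA=0xA021FA (r,kernel):
  L0 @0x18[5] → 0x1B007  P=1,RW=1,US=1,PS=0
  L1 @0x1B[2] → 0x1C007  P=1,RW=1,US=1,PS=0
  ✓ 0x1C1FA  — 2 lookups
#1 VA=0x2E1E545 (r,kernel):
  L0 @0x18[23] → 0x20007  P=1,RW=1,US=1,PS=0
  L1 @0x20[30] → 0x23007  P=1,RW=1,US=1,PS=0
  ✓ 0x23545  — 2 lookups
#2 VA=0x161626D (r,kernel):
  L0 @0x18[11] → 0x27007  P=1,RW=1,US=1,PS=0
  L1 @0x27[22] → 0x29007  P=1,RW=1,US=1,PS=0
  ✓ 0x2926D  — 2 lookups
#3 VA=0x161626D (r,kernel):
  TLB hit vpn=0x1616 → PA=0x2926D
#4 VA=0x180057F (r,kernel):
  L0 @0x18[12] → 0x2B007  P=1,RW=1,US=1,PS=0
  L1 @0x2B[0] → 0x2E007  P=1,RW=1,US=1,PS=0
  ✓ 0x2E57F  — 2 lookups
#5 VA=0xC0E23A (r,kernel):
  L0 @0x18[6] → 0x30007  P=1,RW=1,US=1,PS=0
  L1 @0x30[14] → 0x31007  P=1,RW=1,US=1,PS=0
  ✓ 0x3123A  — 2 lookups
#6 VA=0x141F7F8 (r,kernel):
  L0 @0x18[10] → 0x34007  P=1,RW=1,US=1,PS=0
  L1 @0x34[31] → 0x3C006  P=0,RW=1,US=1,PS=0
  → PAGE_NOT_PRESENT  (2 entries read)

Entries read for #0: 2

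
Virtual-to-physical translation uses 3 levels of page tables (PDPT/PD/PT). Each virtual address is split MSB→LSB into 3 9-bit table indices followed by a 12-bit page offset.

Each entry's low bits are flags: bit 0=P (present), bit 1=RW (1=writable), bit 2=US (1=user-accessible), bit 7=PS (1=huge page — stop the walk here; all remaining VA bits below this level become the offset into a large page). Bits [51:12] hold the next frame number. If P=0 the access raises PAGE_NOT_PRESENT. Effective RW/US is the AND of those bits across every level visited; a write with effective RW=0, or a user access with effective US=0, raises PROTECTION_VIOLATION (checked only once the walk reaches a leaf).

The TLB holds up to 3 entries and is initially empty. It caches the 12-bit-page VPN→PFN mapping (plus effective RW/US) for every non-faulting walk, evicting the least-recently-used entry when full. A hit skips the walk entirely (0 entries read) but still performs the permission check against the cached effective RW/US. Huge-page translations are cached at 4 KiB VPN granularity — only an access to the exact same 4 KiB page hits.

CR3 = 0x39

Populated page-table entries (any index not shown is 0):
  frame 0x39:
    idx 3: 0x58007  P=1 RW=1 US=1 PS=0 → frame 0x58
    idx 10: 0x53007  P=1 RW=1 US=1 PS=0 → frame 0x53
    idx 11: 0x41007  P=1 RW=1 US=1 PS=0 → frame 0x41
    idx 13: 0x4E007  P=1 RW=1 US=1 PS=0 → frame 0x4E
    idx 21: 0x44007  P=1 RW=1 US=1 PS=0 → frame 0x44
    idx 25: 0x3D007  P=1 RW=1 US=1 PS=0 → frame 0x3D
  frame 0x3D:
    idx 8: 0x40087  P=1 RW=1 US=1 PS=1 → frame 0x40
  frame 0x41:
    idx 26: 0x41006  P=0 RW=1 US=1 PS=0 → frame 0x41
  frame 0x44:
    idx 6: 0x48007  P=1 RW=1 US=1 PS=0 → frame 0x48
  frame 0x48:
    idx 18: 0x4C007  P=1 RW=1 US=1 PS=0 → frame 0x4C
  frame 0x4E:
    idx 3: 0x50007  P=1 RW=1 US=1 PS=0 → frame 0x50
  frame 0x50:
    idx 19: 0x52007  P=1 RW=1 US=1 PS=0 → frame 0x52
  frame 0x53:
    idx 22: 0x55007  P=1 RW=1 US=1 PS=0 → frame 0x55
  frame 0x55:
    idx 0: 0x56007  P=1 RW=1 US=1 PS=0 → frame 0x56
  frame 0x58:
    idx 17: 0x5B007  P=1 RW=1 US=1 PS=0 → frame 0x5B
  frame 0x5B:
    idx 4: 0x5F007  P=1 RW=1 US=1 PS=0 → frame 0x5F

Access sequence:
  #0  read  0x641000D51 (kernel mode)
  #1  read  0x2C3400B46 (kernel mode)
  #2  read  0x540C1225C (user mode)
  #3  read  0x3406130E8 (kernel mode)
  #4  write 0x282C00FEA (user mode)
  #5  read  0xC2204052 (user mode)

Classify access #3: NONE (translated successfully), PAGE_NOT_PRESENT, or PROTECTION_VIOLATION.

Walk each access:
#0 VA=0x641000D51 (r,kernel):
  [0] read 0x39 idx=25: raw=0x3D007 flags P=1 W=1 U=1 S=0
  [1] read 0x3D idx=8: raw=0x40087 flags P=1 W=1 U=1 S=1
  ⇒ phys 0x40D51 (huge @L1)  [2 reads]
#1 VA=0x2C3400B46 (r,kernel):
  [0] read 0x39 idx=11: raw=0x41007 flags P=1 W=1 U=1 S=0
  [1] read 0x41 idx=26: raw=0x41006 flags P=0 W=1 U=1 S=0
  ✗ PAGE_NOT_PRESENT  [2 reads]
#2 VA=0x540C1225C (r,user):
  [0] read 0x39 idx=21: raw=0x44007 flags P=1 W=1 U=1 S=0
  [1] read 0x44 idx=6: raw=0x48007 flags P=1 W=1 U=1 S=0
  [2] read 0x48 idx=18: raw=0x4C007 flags P=1 W=1 U=1 S=0
  ⇒ phys 0x4C25C  [3 reads]
#3 VA=0x3406130E8 (r,kernel):
  [0] read 0x39 idx=13: raw=0x4E007 flags P=1 W=1 U=1 S=0
  [1] read 0x4E idx=3: raw=0x50007 flags P=1 W=1 U=1 S=0
  [2] read 0x50 idx=19: raw=0x52007 flags P=1 W=1 U=1 S=0
  ⇒ phys 0x520E8  [3 reads]
#4 VA=0x282C00FEA (w,user):
  [0] read 0x39 idx=10: raw=0x53007 flags P=1 W=1 U=1 S=0
  [1] read 0x53 idx=22: raw=0x55007 flags P=1 W=1 U=1 S=0
  [2] read 0x55 idx=0: raw=0x56007 flags P=1 W=1 U=1 S=0
  ⇒ phys 0x56FEA  [3 reads]
#5 VA=0xC2204052 (r,user):
  [0] read 0x39 idx=3: raw=0x58007 flags P=1 W=1 U=1 S=0
  [1] read 0x58 idx=17: raw=0x5B007 flags P=1 W=1 U=1 S=0
  [2] read 0x5B idx=4: raw=0x5F007 flags P=1 W=1 U=1 S=0
  ⇒ phys 0x5F052  [3 reads]

Access #3 fault: NONE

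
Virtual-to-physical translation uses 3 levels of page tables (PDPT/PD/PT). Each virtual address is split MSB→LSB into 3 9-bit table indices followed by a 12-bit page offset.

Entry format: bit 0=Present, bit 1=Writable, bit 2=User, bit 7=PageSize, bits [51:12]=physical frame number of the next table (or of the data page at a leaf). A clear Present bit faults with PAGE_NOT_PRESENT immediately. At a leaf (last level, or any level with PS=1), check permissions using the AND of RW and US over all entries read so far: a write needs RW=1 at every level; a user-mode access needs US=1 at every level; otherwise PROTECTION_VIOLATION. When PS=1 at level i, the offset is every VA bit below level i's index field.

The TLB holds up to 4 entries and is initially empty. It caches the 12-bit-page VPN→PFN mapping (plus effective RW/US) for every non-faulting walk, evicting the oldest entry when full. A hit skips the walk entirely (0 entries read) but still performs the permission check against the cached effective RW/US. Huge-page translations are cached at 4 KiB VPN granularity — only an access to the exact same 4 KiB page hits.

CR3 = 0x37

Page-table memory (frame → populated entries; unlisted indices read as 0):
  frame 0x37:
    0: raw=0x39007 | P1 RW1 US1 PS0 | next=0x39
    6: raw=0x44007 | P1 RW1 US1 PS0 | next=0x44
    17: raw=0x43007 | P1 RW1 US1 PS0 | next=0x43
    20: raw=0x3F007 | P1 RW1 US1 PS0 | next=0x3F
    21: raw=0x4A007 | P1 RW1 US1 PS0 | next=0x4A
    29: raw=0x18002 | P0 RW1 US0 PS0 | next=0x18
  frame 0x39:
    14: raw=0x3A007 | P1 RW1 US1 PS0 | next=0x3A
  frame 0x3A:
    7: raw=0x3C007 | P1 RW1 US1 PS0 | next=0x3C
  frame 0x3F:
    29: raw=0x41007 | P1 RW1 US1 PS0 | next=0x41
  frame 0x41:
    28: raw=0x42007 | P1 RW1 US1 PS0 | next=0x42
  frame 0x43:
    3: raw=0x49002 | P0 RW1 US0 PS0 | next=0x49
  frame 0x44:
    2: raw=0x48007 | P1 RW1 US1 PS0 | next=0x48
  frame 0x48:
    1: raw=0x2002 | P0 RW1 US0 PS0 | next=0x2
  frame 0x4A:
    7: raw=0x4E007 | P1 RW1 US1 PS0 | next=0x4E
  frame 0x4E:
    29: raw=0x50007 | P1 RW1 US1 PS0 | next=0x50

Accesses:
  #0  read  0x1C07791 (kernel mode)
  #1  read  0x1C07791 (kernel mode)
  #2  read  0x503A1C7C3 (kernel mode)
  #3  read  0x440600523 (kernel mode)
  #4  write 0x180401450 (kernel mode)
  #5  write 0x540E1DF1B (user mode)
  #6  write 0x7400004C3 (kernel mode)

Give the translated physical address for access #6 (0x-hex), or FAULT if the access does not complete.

Per-access translation:
#0 VA=0x1C07791 (r,kernel):
  L0: frame=0x37 idx=0 entry=0x39007 [P=1 RW=1 US=1 PS=0]
  L1: frame=0x39 idx=14 entry=0x3A007 [P=1 RW=1 US=1 PS=0]
  L2: frame=0x3A idx=7 entry=0x3C007 [P=1 RW=1 US=1 PS=0]
  ⇒ phys 0x3C791  [3 reads]
#1 VA=0x1C07791 (r,kernel):
  TLB hit vpn=0x1C07 → PA=0x3C791
#2 VA=0x503A1C7C3 (r,kernel):
  L0: frame=0x37 idx=20 entry=0x3F007 [P=1 RW=1 US=1 PS=0]
  L1: frame=0x3F idx=29 entry=0x41007 [P=1 RW=1 US=1 PS=0]
  L2: frame=0x41 idx=28 entry=0x42007 [P=1 RW=1 US=1 PS=0]
  ⇒ phys 0x427C3  [3 reads]
#3 VA=0x440600523 (r,kernel):
  L0: frame=0x37 idx=17 entry=0x43007 [P=1 RW=1 US=1 PS=0]
  L1: frame=0x43 idx=3 entry=0x49002 [P=0 RW=1 US=0 PS=0]
  ✗ PAGE_NOT_PRESENT  [2 reads]
#4 VA=0x180401450 (w,kernel):
  L0: frame=0x37 idx=6 entry=0x44007 [P=1 RW=1 US=1 PS=0]
  L1: frame=0x44 idx=2 entry=0x48007 [P=1 RW=1 US=1 PS=0]
  L2: frame=0x48 idx=1 entry=0x2002 [P=0 RW=1 US=0 PS=0]
  ✗ PAGE_NOT_PRESENT  [3 reads]
#5 VA=0x540E1DF1B (w,user):
  L0: frame=0x37 idx=21 entry=0x4A007 [P=1 RW=1 US=1 PS=0]
  L1: frame=0x4A idx=7 entry=0x4E007 [P=1 RW=1 US=1 PS=0]
  L2: frame=0x4E idx=29 entry=0x50007 [P=1 RW=1 US=1 PS=0]
  ⇒ phys 0x50F1B  [3 reads]
#6 VA=0x7400004C3 (w,kernel):
  L0: frame=0x37 idx=29 entry=0x18002 [P=0 RW=1 US=0 PS=0]
  ✗ PAGE_NOT_PRESENT  [1 reads]

Access #6 PA: FAULT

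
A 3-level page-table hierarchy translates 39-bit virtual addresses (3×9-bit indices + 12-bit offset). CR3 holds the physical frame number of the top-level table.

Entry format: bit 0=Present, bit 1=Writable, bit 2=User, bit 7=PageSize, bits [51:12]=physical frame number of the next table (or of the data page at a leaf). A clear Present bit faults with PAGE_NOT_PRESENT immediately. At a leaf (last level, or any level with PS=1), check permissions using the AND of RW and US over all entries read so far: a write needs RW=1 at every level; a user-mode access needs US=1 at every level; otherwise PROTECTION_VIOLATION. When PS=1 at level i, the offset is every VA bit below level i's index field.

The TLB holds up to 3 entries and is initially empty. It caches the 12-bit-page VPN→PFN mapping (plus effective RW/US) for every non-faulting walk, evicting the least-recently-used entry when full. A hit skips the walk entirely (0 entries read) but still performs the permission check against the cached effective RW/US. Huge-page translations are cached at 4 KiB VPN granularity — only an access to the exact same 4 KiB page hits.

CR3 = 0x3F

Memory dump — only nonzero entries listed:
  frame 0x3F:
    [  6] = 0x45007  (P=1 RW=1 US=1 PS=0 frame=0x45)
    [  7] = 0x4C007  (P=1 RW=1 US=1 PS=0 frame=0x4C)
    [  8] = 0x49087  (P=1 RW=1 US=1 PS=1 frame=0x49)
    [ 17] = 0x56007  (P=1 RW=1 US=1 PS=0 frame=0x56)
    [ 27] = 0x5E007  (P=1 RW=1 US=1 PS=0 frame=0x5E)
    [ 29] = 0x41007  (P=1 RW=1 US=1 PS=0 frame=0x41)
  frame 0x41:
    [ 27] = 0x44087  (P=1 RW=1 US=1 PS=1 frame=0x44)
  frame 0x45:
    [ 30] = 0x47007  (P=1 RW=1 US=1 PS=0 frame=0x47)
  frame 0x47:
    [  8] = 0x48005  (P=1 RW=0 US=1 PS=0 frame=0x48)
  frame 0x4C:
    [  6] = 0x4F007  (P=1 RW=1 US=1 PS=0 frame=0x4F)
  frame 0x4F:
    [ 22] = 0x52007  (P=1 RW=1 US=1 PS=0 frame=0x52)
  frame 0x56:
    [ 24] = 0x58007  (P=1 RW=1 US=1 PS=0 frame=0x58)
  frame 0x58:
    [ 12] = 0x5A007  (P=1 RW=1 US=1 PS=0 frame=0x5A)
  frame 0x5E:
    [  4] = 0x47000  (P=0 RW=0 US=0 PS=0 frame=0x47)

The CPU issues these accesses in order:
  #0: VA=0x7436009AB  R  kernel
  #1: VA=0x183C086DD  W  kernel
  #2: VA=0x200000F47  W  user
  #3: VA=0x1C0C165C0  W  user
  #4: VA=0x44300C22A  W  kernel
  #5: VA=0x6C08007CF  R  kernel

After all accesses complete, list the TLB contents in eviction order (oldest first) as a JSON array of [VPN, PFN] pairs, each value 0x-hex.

Per-access translation:
#0 VA=0x7436009AB (r,kernel):
  [0] read 0x3F idx=29: raw=0x41007 flags P=1 W=1 U=1 S=0
  [1] read 0x41 idx=27: raw=0x44087 flags P=1 W=1 U=1 S=1
  ✓ 0x449AB (huge @L1)  — 2 lookups
#1 VA=0x183C086DD (w,kernel):
  [0] read 0x3F idx=6: raw=0x45007 flags P=1 W=1 U=1 S=0
  [1] read 0x45 idx=30: raw=0x47007 flags P=1 W=1 U=1 S=0
  [2] read 0x47 idx=8: raw=0x48005 flags P=1 W=0 U=1 S=0
  ✗ PROTECTION_VIOLATION  [3 reads]
#2 VA=0x200000F47 (w,user):
  [0] read 0x3F idx=8: raw=0x49087 flags P=1 W=1 U=1 S=1
  ✓ 0x49F47 (huge @L0)  — 1 lookups
#3 VA=0x1C0C165C0 (w,user):
  [0] read 0x3F idx=7: raw=0x4C007 flags P=1 W=1 U=1 S=0
  [1] read 0x4C idx=6: raw=0x4F007 flags P=1 W=1 U=1 S=0
  [2] read 0x4F idx=22: raw=0x52007 flags P=1 W=1 U=1 S=0
  ✓ 0x525C0  — 3 lookups
#4 VA=0x44300C22A (w,kernel):
  [0] read 0x3F idx=17: raw=0x56007 flags P=1 W=1 U=1 S=0
  [1] read 0x56 idx=24: raw=0x58007 flags P=1 W=1 U=1 S=0
  [2] read 0x58 idx=12: raw=0x5A007 flags P=1 W=1 U=1 S=0
  ✓ 0x5A22A  — 3 lookups
#5 VA=0x6C08007CF (r,kernel):
  [0] read 0x3F idx=27: raw=0x5E007 flags P=1 W=1 U=1 S=0
  [1] read 0x5E idx=4: raw=0x47000 flags P=0 W=0 U=0 S=0
  ✗ PAGE_NOT_PRESENT  [2 reads]

TLB: [["0x200000", "0x49"], ["0x1C0C16", "0x52"], ["0x44300C", "0x5A"]]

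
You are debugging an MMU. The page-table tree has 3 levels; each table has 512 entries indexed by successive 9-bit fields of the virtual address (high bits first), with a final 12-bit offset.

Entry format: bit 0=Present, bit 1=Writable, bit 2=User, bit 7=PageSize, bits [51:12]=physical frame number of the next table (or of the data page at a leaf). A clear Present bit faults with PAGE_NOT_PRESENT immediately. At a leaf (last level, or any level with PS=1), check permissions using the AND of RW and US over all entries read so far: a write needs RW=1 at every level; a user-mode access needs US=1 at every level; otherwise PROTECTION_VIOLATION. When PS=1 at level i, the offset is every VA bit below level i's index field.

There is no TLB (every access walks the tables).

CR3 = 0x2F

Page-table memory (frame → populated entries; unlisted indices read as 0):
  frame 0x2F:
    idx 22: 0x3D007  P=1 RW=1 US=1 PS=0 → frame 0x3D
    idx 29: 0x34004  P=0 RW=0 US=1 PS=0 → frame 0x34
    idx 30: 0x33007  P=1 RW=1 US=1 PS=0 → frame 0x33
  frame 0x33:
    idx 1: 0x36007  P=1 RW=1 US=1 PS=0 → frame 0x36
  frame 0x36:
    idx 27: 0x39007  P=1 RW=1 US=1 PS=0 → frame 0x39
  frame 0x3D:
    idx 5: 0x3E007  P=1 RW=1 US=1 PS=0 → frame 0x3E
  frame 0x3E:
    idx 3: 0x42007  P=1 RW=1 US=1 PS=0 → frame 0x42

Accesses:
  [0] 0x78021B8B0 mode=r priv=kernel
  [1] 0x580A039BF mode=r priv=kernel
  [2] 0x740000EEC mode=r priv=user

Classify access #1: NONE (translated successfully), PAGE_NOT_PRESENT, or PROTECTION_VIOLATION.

Per-access translation:
#0 VA=0x78021B8B0 (r,kernel):
  [0] read 0x2F idx=30: raw=0x33007 flags P=1 W=1 U=1 S=0
  [1] read 0x33 idx=1: raw=0x36007 flags P=1 W=1 U=1 S=0
  [2] read 0x36 idx=27: raw=0x39007 flags P=1 W=1 U=1 S=0
  → PA=0x398B0  (3 entries read)
#1 VA=0x580A039BF (r,kernel):
  [0] read 0x2F idx=22: raw=0x3D007 flags P=1 W=1 U=1 S=0
  [1] read 0x3D idx=5: raw=0x3E007 flags P=1 W=1 U=1 S=0
  [2] read 0x3E idx=3: raw=0x42007 flags P=1 W=1 U=1 S=0
  → PA=0x429BF  (3 entries read)
#2 VA=0x740000EEC (r,user):
  [0] read 0x2F idx=29: raw=0x34004 flags P=0 W=0 U=1 S=0
  ✗ PAGE_NOT_PRESENT  [1 reads]

Access #1 fault: NONE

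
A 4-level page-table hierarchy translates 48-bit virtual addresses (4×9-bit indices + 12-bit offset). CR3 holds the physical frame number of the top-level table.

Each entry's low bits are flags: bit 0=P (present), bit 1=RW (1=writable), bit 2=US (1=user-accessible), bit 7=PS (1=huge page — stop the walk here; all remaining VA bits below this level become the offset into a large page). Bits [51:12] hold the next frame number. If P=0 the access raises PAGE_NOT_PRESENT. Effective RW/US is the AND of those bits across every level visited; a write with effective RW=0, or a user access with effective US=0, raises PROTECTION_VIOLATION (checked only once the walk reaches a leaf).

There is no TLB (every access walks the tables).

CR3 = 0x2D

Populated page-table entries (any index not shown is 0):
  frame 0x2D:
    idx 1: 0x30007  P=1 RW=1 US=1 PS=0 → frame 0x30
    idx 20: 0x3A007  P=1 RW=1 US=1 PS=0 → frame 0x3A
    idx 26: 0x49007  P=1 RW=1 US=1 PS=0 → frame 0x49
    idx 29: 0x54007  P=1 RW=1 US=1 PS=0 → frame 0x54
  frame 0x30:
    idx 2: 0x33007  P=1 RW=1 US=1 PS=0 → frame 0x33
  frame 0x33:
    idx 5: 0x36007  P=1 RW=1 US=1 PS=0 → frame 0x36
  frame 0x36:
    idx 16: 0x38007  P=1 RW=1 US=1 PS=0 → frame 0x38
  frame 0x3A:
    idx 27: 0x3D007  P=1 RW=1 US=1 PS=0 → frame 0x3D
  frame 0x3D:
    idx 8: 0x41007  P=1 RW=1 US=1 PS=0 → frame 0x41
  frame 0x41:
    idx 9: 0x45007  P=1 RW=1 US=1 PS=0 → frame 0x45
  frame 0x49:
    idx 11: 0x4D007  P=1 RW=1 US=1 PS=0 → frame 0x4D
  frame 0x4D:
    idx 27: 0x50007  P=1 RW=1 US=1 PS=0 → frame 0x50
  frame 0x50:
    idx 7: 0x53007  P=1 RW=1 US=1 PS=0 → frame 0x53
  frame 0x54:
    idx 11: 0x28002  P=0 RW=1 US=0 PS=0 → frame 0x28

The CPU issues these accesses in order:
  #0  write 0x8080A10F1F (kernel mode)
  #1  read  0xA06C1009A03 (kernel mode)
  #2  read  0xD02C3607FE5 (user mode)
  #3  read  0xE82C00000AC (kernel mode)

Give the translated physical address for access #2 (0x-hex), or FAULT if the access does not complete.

Per-access translation:
#0 VA=0x8080A10F1F (w,kernel):
  lvl0: tbl 0x2D, slot 1 ⇒ 0x30007 (P1/RW1/US1/PS0)
  lvl1: tbl 0x30, slot 2 ⇒ 0x33007 (P1/RW1/US1/PS0)
  lvl2: tbl 0x33, slot 5 ⇒ 0x36007 (P1/RW1/US1/PS0)
  lvl3: tbl 0x36, slot 16 ⇒ 0x38007 (P1/RW1/US1/PS0)
  → PA=0x38F1F  (4 entries read)
#1 VA=0xA06C1009A03 (r,kernel):
  lvl0: tbl 0x2D, slot 20 ⇒ 0x3A007 (P1/RW1/US1/PS0)
  lvl1: tbl 0x3A, slot 27 ⇒ 0x3D007 (P1/RW1/US1/PS0)
  lvl2: tbl 0x3D, slot 8 ⇒ 0x41007 (P1/RW1/US1/PS0)
  lvl3: tbl 0x41, slot 9 ⇒ 0x45007 (P1/RW1/US1/PS0)
  → PA=0x45A03  (4 entries read)
#2 VA=0xD02C3607FE5 (r,user):
  lvl0: tbl 0x2D, slot 26 ⇒ 0x49007 (P1/RW1/US1/PS0)
  lvl1: tbl 0x49, slot 11 ⇒ 0x4D007 (P1/RW1/US1/PS0)
  lvl2: tbl 0x4D, slot 27 ⇒ 0x50007 (P1/RW1/US1/PS0)
  lvl3: tbl 0x50, slot 7 ⇒ 0x53007 (P1/RW1/US1/PS0)
  → PA=0x53FE5  (4 entries read)
#3 VA=0xE82C00000AC (r,kernel):
  lvl0: tbl 0x2D, slot 29 ⇒ 0x54007 (P1/RW1/US1/PS0)
  lvl1: tbl 0x54, slot 11 ⇒ 0x28002 (P0/RW1/US0/PS0)
  ✗ PAGE_NOT_PRESENT  [2 reads]

Access #2 PA: 0x53FE5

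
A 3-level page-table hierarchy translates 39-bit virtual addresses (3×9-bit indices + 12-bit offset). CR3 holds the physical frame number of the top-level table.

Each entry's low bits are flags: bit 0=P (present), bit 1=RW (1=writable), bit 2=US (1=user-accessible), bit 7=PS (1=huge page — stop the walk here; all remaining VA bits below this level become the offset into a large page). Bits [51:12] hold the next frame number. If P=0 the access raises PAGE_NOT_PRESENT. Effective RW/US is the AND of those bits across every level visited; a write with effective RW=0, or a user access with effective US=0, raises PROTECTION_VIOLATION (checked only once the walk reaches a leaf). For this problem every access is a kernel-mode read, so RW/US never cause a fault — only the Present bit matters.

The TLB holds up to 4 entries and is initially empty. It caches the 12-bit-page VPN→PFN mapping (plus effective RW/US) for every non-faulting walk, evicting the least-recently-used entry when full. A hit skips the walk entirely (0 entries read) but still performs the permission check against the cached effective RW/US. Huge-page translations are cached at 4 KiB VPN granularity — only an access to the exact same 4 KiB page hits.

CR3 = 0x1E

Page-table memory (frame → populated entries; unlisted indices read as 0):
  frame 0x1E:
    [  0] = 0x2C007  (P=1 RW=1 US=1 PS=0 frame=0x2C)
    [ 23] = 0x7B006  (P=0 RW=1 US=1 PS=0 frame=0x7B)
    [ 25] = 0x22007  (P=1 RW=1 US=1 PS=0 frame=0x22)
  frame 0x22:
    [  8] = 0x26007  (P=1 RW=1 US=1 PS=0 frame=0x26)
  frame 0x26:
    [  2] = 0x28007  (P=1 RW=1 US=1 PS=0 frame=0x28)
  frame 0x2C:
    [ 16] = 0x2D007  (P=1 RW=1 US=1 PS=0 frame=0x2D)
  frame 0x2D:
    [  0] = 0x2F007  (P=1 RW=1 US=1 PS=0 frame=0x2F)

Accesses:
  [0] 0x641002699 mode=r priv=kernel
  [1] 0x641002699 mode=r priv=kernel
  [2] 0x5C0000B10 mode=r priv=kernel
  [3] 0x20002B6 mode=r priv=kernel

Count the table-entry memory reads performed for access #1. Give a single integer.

Trace:
#0 VA=0x641002699 (r,kernel):
  [0] read 0x1E idx=25: raw=0x22007 flags P=1 W=1 U=1 S=0
  [1] read 0x22 idx=8: raw=0x26007 flags P=1 W=1 U=1 S=0
  [2] read 0x26 idx=2: raw=0x28007 flags P=1 W=1 U=1 S=0
  → PA=0x28699  (3 entries read)
#1 VA=0x641002699 (r,kernel):
  TLB hit vpn=0x641002 → PA=0x28699
#2 VA=0x5C0000B10 (r,kernel):
  [0] read 0x1E idx=23: raw=0x7B006 flags P=0 W=1 U=1 S=0
  → PAGE_NOT_PRESENT  (1 entries read)
#3 VA=0x20002B6 (r,kernel):
  [0] read 0x1E idx=0: raw=0x2C007 flags P=1 W=1 U=1 S=0
  [1] read 0x2C idx=16: raw=0x2D007 flags P=1 W=1 U=1 S=0
  [2] read 0x2D idx=0: raw=0x2F007 flags P=1 W=1 U=1 S=0
  → PA=0x2F2B6  (3 entries read)

Entries read for #1: 0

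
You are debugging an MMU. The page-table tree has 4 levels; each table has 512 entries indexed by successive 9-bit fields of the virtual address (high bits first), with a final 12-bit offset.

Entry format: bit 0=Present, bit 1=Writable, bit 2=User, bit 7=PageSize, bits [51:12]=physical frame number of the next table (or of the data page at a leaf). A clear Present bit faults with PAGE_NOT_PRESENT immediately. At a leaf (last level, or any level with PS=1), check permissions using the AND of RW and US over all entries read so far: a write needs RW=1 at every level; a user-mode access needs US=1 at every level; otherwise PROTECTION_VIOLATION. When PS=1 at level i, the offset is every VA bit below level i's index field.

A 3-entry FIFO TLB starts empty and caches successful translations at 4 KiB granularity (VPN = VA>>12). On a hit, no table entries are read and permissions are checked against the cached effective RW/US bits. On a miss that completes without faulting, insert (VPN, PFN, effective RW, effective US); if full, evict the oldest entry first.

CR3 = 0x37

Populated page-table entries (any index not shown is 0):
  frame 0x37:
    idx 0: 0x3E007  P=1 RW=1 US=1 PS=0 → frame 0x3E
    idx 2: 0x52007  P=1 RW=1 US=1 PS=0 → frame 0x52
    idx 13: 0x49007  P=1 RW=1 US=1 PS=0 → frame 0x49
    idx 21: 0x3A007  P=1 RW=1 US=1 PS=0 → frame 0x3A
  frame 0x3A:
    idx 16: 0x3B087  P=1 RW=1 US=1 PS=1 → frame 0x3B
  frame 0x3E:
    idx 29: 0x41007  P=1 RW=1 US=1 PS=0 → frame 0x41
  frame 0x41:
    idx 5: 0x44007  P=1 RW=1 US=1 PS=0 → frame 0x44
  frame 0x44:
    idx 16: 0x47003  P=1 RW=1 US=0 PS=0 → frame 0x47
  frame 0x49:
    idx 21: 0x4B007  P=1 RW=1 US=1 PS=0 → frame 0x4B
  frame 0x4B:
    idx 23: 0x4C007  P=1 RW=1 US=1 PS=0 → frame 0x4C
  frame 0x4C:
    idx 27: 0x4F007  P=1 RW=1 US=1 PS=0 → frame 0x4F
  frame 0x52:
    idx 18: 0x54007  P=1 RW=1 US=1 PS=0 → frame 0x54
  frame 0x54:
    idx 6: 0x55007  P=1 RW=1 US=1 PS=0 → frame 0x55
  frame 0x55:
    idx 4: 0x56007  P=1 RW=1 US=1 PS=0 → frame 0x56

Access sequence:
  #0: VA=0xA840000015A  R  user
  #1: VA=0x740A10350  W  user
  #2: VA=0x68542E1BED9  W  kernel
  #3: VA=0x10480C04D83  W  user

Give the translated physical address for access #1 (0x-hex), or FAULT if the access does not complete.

Per-access translation:
#0 VA=0xA840000015A (r,user):
  L0 @0x37[21] → 0x3A007  P=1,RW=1,US=1,PS=0
  L1 @0x3A[16] → 0x3B087  P=1,RW=1,US=1,PS=1
  ⇒ phys 0x3B15A (huge @L1)  [2 reads]
#1 VA=0x740A10350 (w,user):
  L0 @0x37[0] → 0x3E007  P=1,RW=1,US=1,PS=0
  L1 @0x3E[29] → 0x41007  P=1,RW=1,US=1,PS=0
  L2 @0x41[5] → 0x44007  P=1,RW=1,US=1,PS=0
  L3 @0x44[16] → 0x47003  P=1,RW=1,US=0,PS=0
  → PROTECTION_VIOLATION  (4 entries read)
#2 VA=0x68542E1BED9 (w,kernel):
  L0 @0x37[13] → 0x49007  P=1,RW=1,US=1,PS=0
  L1 @0x49[21] → 0x4B007  P=1,RW=1,US=1,PS=0
  L2 @0x4B[23] → 0x4C007  P=1,RW=1,US=1,PS=0
  L3 @0x4C[27] → 0x4F007  P=1,RW=1,US=1,PS=0
  ⇒ phys 0x4FED9  [4 reads]
#3 VA=0x10480C04D83 (w,user):
  L0 @0x37[2] → 0x52007  P=1,RW=1,US=1,PS=0
  L1 @0x52[18] → 0x54007  P=1,RW=1,US=1,PS=0
  L2 @0x54[6] → 0x55007  P=1,RW=1,US=1,PS=0
  L3 @0x55[4] → 0x56007  P=1,RW=1,US=1,PS=0
  ⇒ phys 0x56D83  [4 reads]

Access #1 PA: FAULT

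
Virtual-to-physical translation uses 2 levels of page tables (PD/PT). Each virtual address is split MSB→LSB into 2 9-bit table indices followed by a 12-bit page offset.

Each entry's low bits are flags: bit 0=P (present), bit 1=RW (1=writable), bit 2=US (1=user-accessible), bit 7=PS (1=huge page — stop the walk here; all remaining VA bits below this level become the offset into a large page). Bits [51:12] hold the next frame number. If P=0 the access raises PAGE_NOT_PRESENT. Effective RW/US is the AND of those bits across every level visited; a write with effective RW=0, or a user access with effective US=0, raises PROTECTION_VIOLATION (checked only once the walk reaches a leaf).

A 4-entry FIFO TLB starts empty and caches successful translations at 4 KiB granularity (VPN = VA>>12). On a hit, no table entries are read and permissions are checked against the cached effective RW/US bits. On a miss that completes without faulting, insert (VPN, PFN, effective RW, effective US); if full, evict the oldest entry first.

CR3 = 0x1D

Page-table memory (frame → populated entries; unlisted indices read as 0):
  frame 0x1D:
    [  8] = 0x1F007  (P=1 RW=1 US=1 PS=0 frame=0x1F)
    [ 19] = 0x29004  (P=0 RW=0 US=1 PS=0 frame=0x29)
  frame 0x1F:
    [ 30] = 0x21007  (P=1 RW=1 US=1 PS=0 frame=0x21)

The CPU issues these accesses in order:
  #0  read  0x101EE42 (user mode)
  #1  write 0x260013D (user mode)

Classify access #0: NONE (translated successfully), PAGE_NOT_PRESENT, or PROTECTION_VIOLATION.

Per-access translation:
#0 VA=0x101EE42 (r,user):
  L0 @0x1D[8] → 0x1F007  P=1,RW=1,US=1,PS=0
  L1 @0x1F[30] → 0x21007  P=1,RW=1,US=1,PS=0
  ✓ 0x21E42  — 2 lookups
#1 VA=0x260013D (w,user):
  L0 @0x1D[19] → 0x29004  P=0,RW=0,US=1,PS=0
  → PAGE_NOT_PRESENT  (1 entries read)

Access #0 fault: NONE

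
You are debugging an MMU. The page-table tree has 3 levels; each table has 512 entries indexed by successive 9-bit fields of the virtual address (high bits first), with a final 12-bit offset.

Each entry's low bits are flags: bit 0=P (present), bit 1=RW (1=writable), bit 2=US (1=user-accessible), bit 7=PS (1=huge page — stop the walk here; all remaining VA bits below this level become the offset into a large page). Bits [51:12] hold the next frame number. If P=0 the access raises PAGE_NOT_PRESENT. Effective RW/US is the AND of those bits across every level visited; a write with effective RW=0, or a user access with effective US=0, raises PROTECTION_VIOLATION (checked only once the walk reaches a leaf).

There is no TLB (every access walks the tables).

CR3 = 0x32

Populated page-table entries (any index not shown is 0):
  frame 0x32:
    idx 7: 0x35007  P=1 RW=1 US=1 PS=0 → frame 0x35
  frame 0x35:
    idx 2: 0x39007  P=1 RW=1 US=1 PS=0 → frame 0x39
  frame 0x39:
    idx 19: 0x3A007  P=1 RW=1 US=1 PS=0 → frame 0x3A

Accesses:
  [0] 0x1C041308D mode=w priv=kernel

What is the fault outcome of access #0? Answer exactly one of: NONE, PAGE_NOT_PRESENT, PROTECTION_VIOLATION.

Walk each access:
#0 VA=0x1C041308D (w,kernel):
  L0: frame=0x32 idx=7 entry=0x35007 [P=1 RW=1 US=1 PS=0]
  L1: frame=0x35 idx=2 entry=0x39007 [P=1 RW=1 US=1 PS=0]
  L2: frame=0x39 idx=19 entry=0x3A007 [P=1 RW=1 US=1 PS=0]
  → PA=0x3A08D  (3 entries read)

Access #0 fault: NONE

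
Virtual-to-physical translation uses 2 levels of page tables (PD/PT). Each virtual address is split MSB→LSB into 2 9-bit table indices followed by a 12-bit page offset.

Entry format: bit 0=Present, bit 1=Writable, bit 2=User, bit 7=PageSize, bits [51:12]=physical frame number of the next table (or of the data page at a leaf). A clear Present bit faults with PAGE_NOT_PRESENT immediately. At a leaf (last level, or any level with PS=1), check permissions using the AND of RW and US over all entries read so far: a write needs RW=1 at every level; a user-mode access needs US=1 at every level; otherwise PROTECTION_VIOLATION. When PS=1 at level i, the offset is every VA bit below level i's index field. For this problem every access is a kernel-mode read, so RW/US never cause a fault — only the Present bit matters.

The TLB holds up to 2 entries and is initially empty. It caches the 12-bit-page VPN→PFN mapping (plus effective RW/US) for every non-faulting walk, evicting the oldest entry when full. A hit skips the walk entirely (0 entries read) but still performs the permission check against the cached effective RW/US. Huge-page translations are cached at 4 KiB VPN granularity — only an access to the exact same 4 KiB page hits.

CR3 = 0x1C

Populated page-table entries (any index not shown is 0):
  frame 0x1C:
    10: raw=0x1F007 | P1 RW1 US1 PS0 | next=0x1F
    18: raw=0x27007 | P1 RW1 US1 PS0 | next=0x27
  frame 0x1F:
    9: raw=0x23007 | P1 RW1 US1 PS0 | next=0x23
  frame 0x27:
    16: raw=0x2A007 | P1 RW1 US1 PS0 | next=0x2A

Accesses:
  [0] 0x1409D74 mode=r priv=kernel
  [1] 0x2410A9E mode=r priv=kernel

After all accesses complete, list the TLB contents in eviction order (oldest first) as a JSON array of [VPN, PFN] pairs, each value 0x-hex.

Per-access translation:
#0 VA=0x1409D74 (r,kernel):
  [0] read 0x1C idx=10: raw=0x1F007 flags P=1 W=1 U=1 S=0
  [1] read 0x1F idx=9: raw=0x23007 flags P=1 W=1 U=1 S=0
  → PA=0x23D74  (2 entries read)
#1 VA=0x2410A9E (r,kernel):
  [0] read 0x1C idx=18: raw=0x27007 flags P=1 W=1 U=1 S=0
  [1] read 0x27 idx=16: raw=0x2A007 flags P=1 W=1 U=1 S=0
  → PA=0x2AA9E  (2 entries read)

TLB: [["0x1409", "0x23"], ["0x2410", "0x2A"]]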